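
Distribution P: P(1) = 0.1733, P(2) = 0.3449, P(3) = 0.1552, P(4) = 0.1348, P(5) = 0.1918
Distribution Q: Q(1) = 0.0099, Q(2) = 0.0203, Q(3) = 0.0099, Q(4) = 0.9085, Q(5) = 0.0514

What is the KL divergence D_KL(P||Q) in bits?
2.7347 bits

D_KL(P||Q) = Σ P(x) log₂(P(x)/Q(x))

Computing term by term:
  P(1)·log₂(P(1)/Q(1)) = 0.1733·log₂(0.1733/0.0099) = 0.71568
  P(2)·log₂(P(2)/Q(2)) = 0.3449·log₂(0.3449/0.0203) = 1.40948
  P(3)·log₂(P(3)/Q(3)) = 0.1552·log₂(0.1552/0.0099) = 0.61623
  P(4)·log₂(P(4)/Q(4)) = 0.1348·log₂(0.1348/0.9085) = -0.37106
  P(5)·log₂(P(5)/Q(5)) = 0.1918·log₂(0.1918/0.0514) = 0.36437

D_KL(P||Q) = 0.71568 + 1.40948 + 0.61623 - 0.37106 + 0.36437 = 2.73470 ≈ 2.7347 bits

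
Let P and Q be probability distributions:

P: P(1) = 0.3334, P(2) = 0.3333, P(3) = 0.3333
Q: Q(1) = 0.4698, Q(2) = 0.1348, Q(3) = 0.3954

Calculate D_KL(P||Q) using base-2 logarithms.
0.1882 bits

D_KL(P||Q) = Σ P(x) log₂(P(x)/Q(x))

Computing term by term:
  P(1)·log₂(P(1)/Q(1)) = 0.3334·log₂(0.3334/0.4698) = -0.16496
  P(2)·log₂(P(2)/Q(2)) = 0.3333·log₂(0.3333/0.1348) = 0.43529
  P(3)·log₂(P(3)/Q(3)) = 0.3333·log₂(0.3333/0.3954) = -0.08216

D_KL(P||Q) = -0.16496 + 0.43529 - 0.08216 = 0.18817 ≈ 0.1882 bits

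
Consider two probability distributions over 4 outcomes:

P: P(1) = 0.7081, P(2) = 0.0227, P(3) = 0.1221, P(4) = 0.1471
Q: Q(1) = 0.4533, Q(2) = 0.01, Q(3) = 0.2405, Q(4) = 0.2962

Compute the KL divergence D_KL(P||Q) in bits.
0.2146 bits

D_KL(P||Q) = Σ P(x) log₂(P(x)/Q(x))

Computing term by term:
  P(1)·log₂(P(1)/Q(1)) = 0.7081·log₂(0.7081/0.4533) = 0.45565
  P(2)·log₂(P(2)/Q(2)) = 0.0227·log₂(0.0227/0.01) = 0.02685
  P(3)·log₂(P(3)/Q(3)) = 0.1221·log₂(0.1221/0.2405) = -0.11941
  P(4)·log₂(P(4)/Q(4)) = 0.1471·log₂(0.1471/0.2962) = -0.14854

D_KL(P||Q) = 0.45565 + 0.02685 - 0.11941 - 0.14854 = 0.21455 ≈ 0.2146 bits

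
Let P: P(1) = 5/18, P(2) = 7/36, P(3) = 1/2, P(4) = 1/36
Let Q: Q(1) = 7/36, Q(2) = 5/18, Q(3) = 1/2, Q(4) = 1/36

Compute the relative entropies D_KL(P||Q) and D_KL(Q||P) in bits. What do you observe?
D_KL(P||Q) = 0.0429 bits, D_KL(Q||P) = 0.0429 bits. The two directions give the same value here, because Q is a self-inverse relabeling of P; in general KL divergence is asymmetric.

D_KL(P||Q) = Σ P(x) log₂(P(x)/Q(x))

Computing term by term:
  P(1)·log₂(P(1)/Q(1)) = (5/18)·log₂((5/18)/(7/36)) = 0.14294
  P(2)·log₂(P(2)/Q(2)) = (7/36)·log₂((7/36)/(5/18)) = -0.10006
  P(3)·log₂(P(3)/Q(3)) = (1/2)·log₂((1/2)/(1/2)) = 0.00000
  P(4)·log₂(P(4)/Q(4)) = (1/36)·log₂((1/36)/(1/36)) = 0.00000

D_KL(P||Q) = 0.14294 - 0.10006 + 0.00000 + 0.00000 = 0.04288 ≈ 0.0429 bits

D_KL(Q||P) = Σ Q(x) log₂(Q(x)/P(x))

Computing term by term:
  Q(1)·log₂(Q(1)/P(1)) = (7/36)·log₂((7/36)/(5/18)) = -0.10006
  Q(2)·log₂(Q(2)/P(2)) = (5/18)·log₂((5/18)/(7/36)) = 0.14294
  Q(3)·log₂(Q(3)/P(3)) = (1/2)·log₂((1/2)/(1/2)) = 0.00000
  Q(4)·log₂(Q(4)/P(4)) = (1/36)·log₂((1/36)/(1/36)) = 0.00000

D_KL(Q||P) = -0.10006 + 0.14294 + 0.00000 + 0.00000 = 0.04288 ≈ 0.0429 bits

These ARE equal here. Q is P with outcomes relabeled (Q(1) = P(2), Q(2) = P(1)) by a relabeling that is its own inverse, so the two sums contain exactly the same terms in a different order. This is a special case — KL divergence is not symmetric in general: D_KL(P||Q) ≠ D_KL(Q||P) for most P, Q.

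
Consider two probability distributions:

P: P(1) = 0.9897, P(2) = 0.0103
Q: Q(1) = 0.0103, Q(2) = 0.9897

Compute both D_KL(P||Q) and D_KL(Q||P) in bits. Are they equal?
D_KL(P||Q) = 6.4506 bits, D_KL(Q||P) = 6.4506 bits. Yes, in this case they are equal (although KL divergence is not symmetric in general).

D_KL(P||Q) = Σ P(x) log₂(P(x)/Q(x))

Computing term by term:
  P(1)·log₂(P(1)/Q(1)) = 0.9897·log₂(0.9897/0.0103) = 6.51844
  P(2)·log₂(P(2)/Q(2)) = 0.0103·log₂(0.0103/0.9897) = -0.06784

D_KL(P||Q) = 6.51844 - 0.06784 = 6.45060 ≈ 6.4506 bits

D_KL(Q||P) = Σ Q(x) log₂(Q(x)/P(x))

Computing term by term:
  Q(1)·log₂(Q(1)/P(1)) = 0.0103·log₂(0.0103/0.9897) = -0.06784
  Q(2)·log₂(Q(2)/P(2)) = 0.9897·log₂(0.9897/0.0103) = 6.51844

D_KL(Q||P) = -0.06784 + 6.51844 = 6.45060 ≈ 6.4506 bits

These ARE equal here. Q is P with outcomes relabeled (Q(1) = P(2), Q(2) = P(1)) by a relabeling that is its own inverse, so the two sums contain exactly the same terms in a different order. This is a special case — KL divergence is not symmetric in general: D_KL(P||Q) ≠ D_KL(Q||P) for most P, Q.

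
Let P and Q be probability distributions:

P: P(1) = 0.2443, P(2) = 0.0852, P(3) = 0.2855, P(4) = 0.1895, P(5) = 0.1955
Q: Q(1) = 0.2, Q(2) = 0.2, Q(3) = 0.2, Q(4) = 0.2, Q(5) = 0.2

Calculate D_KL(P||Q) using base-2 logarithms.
0.0911 bits

D_KL(P||Q) = Σ P(x) log₂(P(x)/Q(x))

Computing term by term:
  P(1)·log₂(P(1)/Q(1)) = 0.2443·log₂(0.2443/0.2) = 0.07052
  P(2)·log₂(P(2)/Q(2)) = 0.0852·log₂(0.0852/0.2) = -0.10489
  P(3)·log₂(P(3)/Q(3)) = 0.2855·log₂(0.2855/0.2) = 0.14660
  P(4)·log₂(P(4)/Q(4)) = 0.1895·log₂(0.1895/0.2) = -0.01474
  P(5)·log₂(P(5)/Q(5)) = 0.1955·log₂(0.1955/0.2) = -0.00642

D_KL(P||Q) = 0.07052 - 0.10489 + 0.14660 - 0.01474 - 0.00642 = 0.09107 ≈ 0.0911 bits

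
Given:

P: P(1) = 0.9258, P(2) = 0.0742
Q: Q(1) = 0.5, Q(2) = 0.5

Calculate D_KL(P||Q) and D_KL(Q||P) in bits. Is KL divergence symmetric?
D_KL(P||Q) = 0.6186 bits, D_KL(Q||P) = 0.9318 bits. No, KL divergence is not symmetric.

D_KL(P||Q) = Σ P(x) log₂(P(x)/Q(x))

Computing term by term:
  P(1)·log₂(P(1)/Q(1)) = 0.9258·log₂(0.9258/0.5) = 0.82283
  P(2)·log₂(P(2)/Q(2)) = 0.0742·log₂(0.0742/0.5) = -0.20423

D_KL(P||Q) = 0.82283 - 0.20423 = 0.61860 ≈ 0.6186 bits

D_KL(Q||P) = Σ Q(x) log₂(Q(x)/P(x))

Computing term by term:
  Q(1)·log₂(Q(1)/P(1)) = 0.5·log₂(0.5/0.9258) = -0.44439
  Q(2)·log₂(Q(2)/P(2)) = 0.5·log₂(0.5/0.0742) = 1.37622

D_KL(Q||P) = -0.44439 + 1.37622 = 0.93183 ≈ 0.9318 bits

These are NOT equal (difference: 0.3132 bits). KL divergence is asymmetric: D_KL(P||Q) ≠ D_KL(Q||P) in general.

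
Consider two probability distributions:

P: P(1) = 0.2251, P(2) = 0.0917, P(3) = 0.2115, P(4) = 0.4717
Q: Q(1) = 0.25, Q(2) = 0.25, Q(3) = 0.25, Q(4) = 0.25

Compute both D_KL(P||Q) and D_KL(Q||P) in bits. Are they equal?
D_KL(P||Q) = 0.2143 bits, D_KL(Q||P) = 0.2309 bits. No, they are not equal.

D_KL(P||Q) = Σ P(x) log₂(P(x)/Q(x))

Computing term by term:
  P(1)·log₂(P(1)/Q(1)) = 0.2251·log₂(0.2251/0.25) = -0.03407
  P(2)·log₂(P(2)/Q(2)) = 0.0917·log₂(0.0917/0.25) = -0.13268
  P(3)·log₂(P(3)/Q(3)) = 0.2115·log₂(0.2115/0.25) = -0.05103
  P(4)·log₂(P(4)/Q(4)) = 0.4717·log₂(0.4717/0.25) = 0.43205

D_KL(P||Q) = -0.03407 - 0.13268 - 0.05103 + 0.43205 = 0.21427 ≈ 0.2143 bits

D_KL(Q||P) = Σ Q(x) log₂(Q(x)/P(x))

Computing term by term:
  Q(1)·log₂(Q(1)/P(1)) = 0.25·log₂(0.25/0.2251) = 0.03784
  Q(2)·log₂(Q(2)/P(2)) = 0.25·log₂(0.25/0.0917) = 0.36173
  Q(3)·log₂(Q(3)/P(3)) = 0.25·log₂(0.25/0.2115) = 0.06032
  Q(4)·log₂(Q(4)/P(4)) = 0.25·log₂(0.25/0.4717) = -0.22899

D_KL(Q||P) = 0.03784 + 0.36173 + 0.06032 - 0.22899 = 0.23090 ≈ 0.2309 bits

These are NOT equal (difference: 0.0166 bits). KL divergence is asymmetric: D_KL(P||Q) ≠ D_KL(Q||P) in general.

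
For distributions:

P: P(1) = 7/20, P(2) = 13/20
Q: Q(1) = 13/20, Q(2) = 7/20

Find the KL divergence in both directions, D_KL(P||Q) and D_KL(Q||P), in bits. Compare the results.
D_KL(P||Q) = 0.2679 bits, D_KL(Q||P) = 0.2679 bits. The two directions give exactly the same value for this pair.

D_KL(P||Q) = Σ P(x) log₂(P(x)/Q(x))

Computing term by term:
  P(1)·log₂(P(1)/Q(1)) = (7/20)·log₂((7/20)/(13/20)) = -0.31258
  P(2)·log₂(P(2)/Q(2)) = (13/20)·log₂((13/20)/(7/20)) = 0.58051

D_KL(P||Q) = -0.31258 + 0.58051 = 0.26793 ≈ 0.2679 bits

D_KL(Q||P) = Σ Q(x) log₂(Q(x)/P(x))

Computing term by term:
  Q(1)·log₂(Q(1)/P(1)) = (13/20)·log₂((13/20)/(7/20)) = 0.58051
  Q(2)·log₂(Q(2)/P(2)) = (7/20)·log₂((7/20)/(13/20)) = -0.31258

D_KL(Q||P) = 0.58051 - 0.31258 = 0.26793 ≈ 0.2679 bits

These ARE equal here. Q is P with outcomes relabeled (Q(1) = P(2), Q(2) = P(1)) by a relabeling that is its own inverse, so the two sums contain exactly the same terms in a different order. This is a special case — KL divergence is not symmetric in general: D_KL(P||Q) ≠ D_KL(Q||P) for most P, Q.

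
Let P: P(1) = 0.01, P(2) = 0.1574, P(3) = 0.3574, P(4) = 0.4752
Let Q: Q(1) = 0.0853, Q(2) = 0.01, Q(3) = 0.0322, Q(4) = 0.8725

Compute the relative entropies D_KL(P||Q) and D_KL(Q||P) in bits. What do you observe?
D_KL(P||Q) = 1.4194 bits, D_KL(Q||P) = 0.8771 bits. The two directions give different values (D_KL(P||Q) exceeds D_KL(Q||P) by 0.5423 bits): KL divergence is asymmetric.

D_KL(P||Q) = Σ P(x) log₂(P(x)/Q(x))

Computing term by term:
  P(1)·log₂(P(1)/Q(1)) = 0.01·log₂(0.01/0.0853) = -0.03093
  P(2)·log₂(P(2)/Q(2)) = 0.1574·log₂(0.1574/0.01) = 0.62588
  P(3)·log₂(P(3)/Q(3)) = 0.3574·log₂(0.3574/0.0322) = 1.24104
  P(4)·log₂(P(4)/Q(4)) = 0.4752·log₂(0.4752/0.8725) = -0.41657

D_KL(P||Q) = -0.03093 + 0.62588 + 1.24104 - 0.41657 = 1.41942 ≈ 1.4194 bits

D_KL(Q||P) = Σ Q(x) log₂(Q(x)/P(x))

Computing term by term:
  Q(1)·log₂(Q(1)/P(1)) = 0.0853·log₂(0.0853/0.01) = 0.26379
  Q(2)·log₂(Q(2)/P(2)) = 0.01·log₂(0.01/0.1574) = -0.03976
  Q(3)·log₂(Q(3)/P(3)) = 0.0322·log₂(0.0322/0.3574) = -0.11181
  Q(4)·log₂(Q(4)/P(4)) = 0.8725·log₂(0.8725/0.4752) = 0.76485

D_KL(Q||P) = 0.26379 - 0.03976 - 0.11181 + 0.76485 = 0.87707 ≈ 0.8771 bits

These are NOT equal (difference: 0.5423 bits). KL divergence is asymmetric: D_KL(P||Q) ≠ D_KL(Q||P) in general.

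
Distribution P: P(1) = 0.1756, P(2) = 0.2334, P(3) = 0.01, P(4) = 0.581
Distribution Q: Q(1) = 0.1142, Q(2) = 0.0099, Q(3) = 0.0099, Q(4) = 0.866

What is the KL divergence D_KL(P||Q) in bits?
0.8387 bits

D_KL(P||Q) = Σ P(x) log₂(P(x)/Q(x))

Computing term by term:
  P(1)·log₂(P(1)/Q(1)) = 0.1756·log₂(0.1756/0.1142) = 0.10900
  P(2)·log₂(P(2)/Q(2)) = 0.2334·log₂(0.2334/0.0099) = 1.06412
  P(3)·log₂(P(3)/Q(3)) = 0.01·log₂(0.01/0.0099) = 0.00014
  P(4)·log₂(P(4)/Q(4)) = 0.581·log₂(0.581/0.866) = -0.33456

D_KL(P||Q) = 0.10900 + 1.06412 + 0.00014 - 0.33456 = 0.83870 ≈ 0.8387 bits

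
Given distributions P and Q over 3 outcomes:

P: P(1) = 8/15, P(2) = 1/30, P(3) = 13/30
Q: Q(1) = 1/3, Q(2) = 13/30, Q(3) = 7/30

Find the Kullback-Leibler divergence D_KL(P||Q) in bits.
0.6253 bits

D_KL(P||Q) = Σ P(x) log₂(P(x)/Q(x))

Computing term by term:
  P(1)·log₂(P(1)/Q(1)) = (8/15)·log₂((8/15)/(1/3)) = 0.36164
  P(2)·log₂(P(2)/Q(2)) = (1/30)·log₂((1/30)/(13/30)) = -0.12335
  P(3)·log₂(P(3)/Q(3)) = (13/30)·log₂((13/30)/(7/30)) = 0.38700

D_KL(P||Q) = 0.36164 - 0.12335 + 0.38700 = 0.62529 ≈ 0.6253 bits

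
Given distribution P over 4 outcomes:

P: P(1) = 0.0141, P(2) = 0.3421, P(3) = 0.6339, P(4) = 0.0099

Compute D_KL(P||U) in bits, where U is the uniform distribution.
0.9011 bits

U(i) = 1/4 for all i

D_KL(P||U) = Σ P(x) log₂(P(x) / (1/4))
           = Σ P(x) log₂(P(x)) + log₂(4)
           = log₂(4) - H(P)

H(P) = -Σ P(x) log₂(P(x)):
  -P(1)·log₂(P(1)) = -(0.0141)·log₂(0.0141) = 0.08669
  -P(2)·log₂(P(2)) = -(0.3421)·log₂(0.3421) = 0.52940
  -P(3)·log₂(P(3)) = -(0.6339)·log₂(0.6339) = 0.41690
  -P(4)·log₂(P(4)) = -(0.0099)·log₂(0.0099) = 0.06592
H(P) = 0.08669 + 0.52940 + 0.41690 + 0.06592 = 1.09891 bits

log₂(4) = 2.00000 bits

D_KL(P||U) = 2.00000 - 1.09891 = 0.90109 ≈ 0.9011 bits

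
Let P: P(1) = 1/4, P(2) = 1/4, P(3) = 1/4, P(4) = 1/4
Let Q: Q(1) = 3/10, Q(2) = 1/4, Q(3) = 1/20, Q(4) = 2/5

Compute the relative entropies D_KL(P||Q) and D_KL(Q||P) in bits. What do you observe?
D_KL(P||Q) = 0.3452 bits, D_KL(Q||P) = 0.2340 bits. The two directions give different values (D_KL(P||Q) exceeds D_KL(Q||P) by 0.1112 bits): KL divergence is asymmetric.

D_KL(P||Q) = Σ P(x) log₂(P(x)/Q(x))

Computing term by term:
  P(1)·log₂(P(1)/Q(1)) = (1/4)·log₂((1/4)/(3/10)) = -0.06576
  P(2)·log₂(P(2)/Q(2)) = (1/4)·log₂((1/4)/(1/4)) = 0.00000
  P(3)·log₂(P(3)/Q(3)) = (1/4)·log₂((1/4)/(1/20)) = 0.58048
  P(4)·log₂(P(4)/Q(4)) = (1/4)·log₂((1/4)/(2/5)) = -0.16952

D_KL(P||Q) = -0.06576 + 0.00000 + 0.58048 - 0.16952 = 0.34520 ≈ 0.3452 bits

D_KL(Q||P) = Σ Q(x) log₂(Q(x)/P(x))

Computing term by term:
  Q(1)·log₂(Q(1)/P(1)) = (3/10)·log₂((3/10)/(1/4)) = 0.07891
  Q(2)·log₂(Q(2)/P(2)) = (1/4)·log₂((1/4)/(1/4)) = 0.00000
  Q(3)·log₂(Q(3)/P(3)) = (1/20)·log₂((1/20)/(1/4)) = -0.11610
  Q(4)·log₂(Q(4)/P(4)) = (2/5)·log₂((2/5)/(1/4)) = 0.27123

D_KL(Q||P) = 0.07891 + 0.00000 - 0.11610 + 0.27123 = 0.23404 ≈ 0.2340 bits

These are NOT equal (difference: 0.1112 bits). KL divergence is asymmetric: D_KL(P||Q) ≠ D_KL(Q||P) in general.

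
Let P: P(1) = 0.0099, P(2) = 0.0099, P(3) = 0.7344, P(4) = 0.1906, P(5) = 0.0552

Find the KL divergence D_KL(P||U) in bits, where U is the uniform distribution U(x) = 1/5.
1.1765 bits

U(i) = 1/5 for all i

D_KL(P||U) = Σ P(x) log₂(P(x) / (1/5))
           = Σ P(x) log₂(P(x)) + log₂(5)
           = log₂(5) - H(P)

H(P) = -Σ P(x) log₂(P(x)):
  -P(1)·log₂(P(1)) = -(0.0099)·log₂(0.0099) = 0.06592
  -P(2)·log₂(P(2)) = -(0.0099)·log₂(0.0099) = 0.06592
  -P(3)·log₂(P(3)) = -(0.7344)·log₂(0.7344) = 0.32707
  -P(4)·log₂(P(4)) = -(0.1906)·log₂(0.1906) = 0.45580
  -P(5)·log₂(P(5)) = -(0.0552)·log₂(0.0552) = 0.23069
H(P) = 0.06592 + 0.06592 + 0.32707 + 0.45580 + 0.23069 = 1.14540 bits

log₂(5) = 2.32193 bits

D_KL(P||U) = 2.32193 - 1.14540 = 1.17653 ≈ 1.1765 bits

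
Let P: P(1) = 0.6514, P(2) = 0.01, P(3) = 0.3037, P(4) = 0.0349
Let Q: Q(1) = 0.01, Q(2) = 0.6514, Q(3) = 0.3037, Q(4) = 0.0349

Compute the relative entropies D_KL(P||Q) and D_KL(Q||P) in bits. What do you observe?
D_KL(P||Q) = 3.8647 bits, D_KL(Q||P) = 3.8647 bits. The two directions give the same value here, because Q is a self-inverse relabeling of P; in general KL divergence is asymmetric.

D_KL(P||Q) = Σ P(x) log₂(P(x)/Q(x))

Computing term by term:
  P(1)·log₂(P(1)/Q(1)) = 0.6514·log₂(0.6514/0.01) = 3.92499
  P(2)·log₂(P(2)/Q(2)) = 0.01·log₂(0.01/0.6514) = -0.06025
  P(3)·log₂(P(3)/Q(3)) = 0.3037·log₂(0.3037/0.3037) = 0.00000
  P(4)·log₂(P(4)/Q(4)) = 0.0349·log₂(0.0349/0.0349) = 0.00000

D_KL(P||Q) = 3.92499 - 0.06025 + 0.00000 + 0.00000 = 3.86474 ≈ 3.8647 bits

D_KL(Q||P) = Σ Q(x) log₂(Q(x)/P(x))

Computing term by term:
  Q(1)·log₂(Q(1)/P(1)) = 0.01·log₂(0.01/0.6514) = -0.06025
  Q(2)·log₂(Q(2)/P(2)) = 0.6514·log₂(0.6514/0.01) = 3.92499
  Q(3)·log₂(Q(3)/P(3)) = 0.3037·log₂(0.3037/0.3037) = 0.00000
  Q(4)·log₂(Q(4)/P(4)) = 0.0349·log₂(0.0349/0.0349) = 0.00000

D_KL(Q||P) = -0.06025 + 3.92499 + 0.00000 + 0.00000 = 3.86474 ≈ 3.8647 bits

These ARE equal here. Q is P with outcomes relabeled (Q(1) = P(2), Q(2) = P(1)) by a relabeling that is its own inverse, so the two sums contain exactly the same terms in a different order. This is a special case — KL divergence is not symmetric in general: D_KL(P||Q) ≠ D_KL(Q||P) for most P, Q.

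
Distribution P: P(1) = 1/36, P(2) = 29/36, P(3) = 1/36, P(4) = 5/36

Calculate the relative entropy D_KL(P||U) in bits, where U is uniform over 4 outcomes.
1.0659 bits

U(i) = 1/4 for all i

D_KL(P||U) = Σ P(x) log₂(P(x) / (1/4))
           = Σ P(x) log₂(P(x)) + log₂(4)
           = log₂(4) - H(P)

H(P) = -Σ P(x) log₂(P(x)):
  -P(1)·log₂(P(1)) = -(1/36)·log₂(1/36) = 0.14361
  -P(2)·log₂(P(2)) = -(29/36)·log₂(29/36) = 0.25129
  -P(3)·log₂(P(3)) = -(1/36)·log₂(1/36) = 0.14361
  -P(4)·log₂(P(4)) = -(5/36)·log₂(5/36) = 0.39556
H(P) = 0.14361 + 0.25129 + 0.14361 + 0.39556 = 0.93407 bits

log₂(4) = 2.00000 bits

D_KL(P||U) = 2.00000 - 0.93407 = 1.06593 ≈ 1.0659 bits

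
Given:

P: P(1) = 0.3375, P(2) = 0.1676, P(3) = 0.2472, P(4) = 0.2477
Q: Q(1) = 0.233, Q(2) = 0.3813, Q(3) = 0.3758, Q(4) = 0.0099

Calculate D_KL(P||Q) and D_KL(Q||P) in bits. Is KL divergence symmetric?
D_KL(P||Q) = 0.9828 bits, D_KL(Q||P) = 0.5087 bits. No, KL divergence is not symmetric.

D_KL(P||Q) = Σ P(x) log₂(P(x)/Q(x))

Computing term by term:
  P(1)·log₂(P(1)/Q(1)) = 0.3375·log₂(0.3375/0.233) = 0.18041
  P(2)·log₂(P(2)/Q(2)) = 0.1676·log₂(0.1676/0.3813) = -0.19876
  P(3)·log₂(P(3)/Q(3)) = 0.2472·log₂(0.2472/0.3758) = -0.14938
  P(4)·log₂(P(4)/Q(4)) = 0.2477·log₂(0.2477/0.0099) = 1.15057

D_KL(P||Q) = 0.18041 - 0.19876 - 0.14938 + 1.15057 = 0.98284 ≈ 0.9828 bits

D_KL(Q||P) = Σ Q(x) log₂(Q(x)/P(x))

Computing term by term:
  Q(1)·log₂(Q(1)/P(1)) = 0.233·log₂(0.233/0.3375) = -0.12455
  Q(2)·log₂(Q(2)/P(2)) = 0.3813·log₂(0.3813/0.1676) = 0.45219
  Q(3)·log₂(Q(3)/P(3)) = 0.3758·log₂(0.3758/0.2472) = 0.22709
  Q(4)·log₂(Q(4)/P(4)) = 0.0099·log₂(0.0099/0.2477) = -0.04599

D_KL(Q||P) = -0.12455 + 0.45219 + 0.22709 - 0.04599 = 0.50874 ≈ 0.5087 bits

These are NOT equal (difference: 0.4741 bits). KL divergence is asymmetric: D_KL(P||Q) ≠ D_KL(Q||P) in general.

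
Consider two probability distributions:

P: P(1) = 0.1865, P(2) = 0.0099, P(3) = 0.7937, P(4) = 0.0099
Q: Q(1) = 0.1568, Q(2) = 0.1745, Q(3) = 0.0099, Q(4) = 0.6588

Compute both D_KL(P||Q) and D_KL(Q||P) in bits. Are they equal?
D_KL(P||Q) = 4.9659 bits, D_KL(Q||P) = 4.6104 bits. No, they are not equal.

D_KL(P||Q) = Σ P(x) log₂(P(x)/Q(x))

Computing term by term:
  P(1)·log₂(P(1)/Q(1)) = 0.1865·log₂(0.1865/0.1568) = 0.04667
  P(2)·log₂(P(2)/Q(2)) = 0.0099·log₂(0.0099/0.1745) = -0.04098
  P(3)·log₂(P(3)/Q(3)) = 0.7937·log₂(0.7937/0.0099) = 5.02017
  P(4)·log₂(P(4)/Q(4)) = 0.0099·log₂(0.0099/0.6588) = -0.05996

D_KL(P||Q) = 0.04667 - 0.04098 + 5.02017 - 0.05996 = 4.96590 ≈ 4.9659 bits

D_KL(Q||P) = Σ Q(x) log₂(Q(x)/P(x))

Computing term by term:
  Q(1)·log₂(Q(1)/P(1)) = 0.1568·log₂(0.1568/0.1865) = -0.03924
  Q(2)·log₂(Q(2)/P(2)) = 0.1745·log₂(0.1745/0.0099) = 0.72237
  Q(3)·log₂(Q(3)/P(3)) = 0.0099·log₂(0.0099/0.7937) = -0.06262
  Q(4)·log₂(Q(4)/P(4)) = 0.6588·log₂(0.6588/0.0099) = 3.98987

D_KL(Q||P) = -0.03924 + 0.72237 - 0.06262 + 3.98987 = 4.61038 ≈ 4.6104 bits

These are NOT equal (difference: 0.3555 bits). KL divergence is asymmetric: D_KL(P||Q) ≠ D_KL(Q||P) in general.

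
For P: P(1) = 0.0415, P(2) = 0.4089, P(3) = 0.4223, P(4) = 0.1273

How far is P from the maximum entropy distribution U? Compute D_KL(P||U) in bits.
0.3782 bits

U(i) = 1/4 for all i

D_KL(P||U) = Σ P(x) log₂(P(x) / (1/4))
           = Σ P(x) log₂(P(x)) + log₂(4)
           = log₂(4) - H(P)

H(P) = -Σ P(x) log₂(P(x)):
  -P(1)·log₂(P(1)) = -(0.0415)·log₂(0.0415) = 0.19052
  -P(2)·log₂(P(2)) = -(0.4089)·log₂(0.4089) = 0.52755
  -P(3)·log₂(P(3)) = -(0.4223)·log₂(0.4223) = 0.52520
  -P(4)·log₂(P(4)) = -(0.1273)·log₂(0.1273) = 0.37855
H(P) = 0.19052 + 0.52755 + 0.52520 + 0.37855 = 1.62182 bits

log₂(4) = 2.00000 bits

D_KL(P||U) = 2.00000 - 1.62182 = 0.37818 ≈ 0.3782 bits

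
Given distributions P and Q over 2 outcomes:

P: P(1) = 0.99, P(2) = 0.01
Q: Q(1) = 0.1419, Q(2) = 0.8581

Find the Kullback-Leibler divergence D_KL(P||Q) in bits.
2.7103 bits

D_KL(P||Q) = Σ P(x) log₂(P(x)/Q(x))

Computing term by term:
  P(1)·log₂(P(1)/Q(1)) = 0.99·log₂(0.99/0.1419) = 2.77453
  P(2)·log₂(P(2)/Q(2)) = 0.01·log₂(0.01/0.8581) = -0.06423

D_KL(P||Q) = 2.77453 - 0.06423 = 2.71030 ≈ 2.7103 bits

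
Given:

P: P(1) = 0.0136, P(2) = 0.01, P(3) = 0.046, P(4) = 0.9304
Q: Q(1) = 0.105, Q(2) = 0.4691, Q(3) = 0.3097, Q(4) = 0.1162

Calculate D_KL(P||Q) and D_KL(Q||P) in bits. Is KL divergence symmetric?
D_KL(P||Q) = 2.5702 bits, D_KL(Q||P) = 3.4173 bits. No, KL divergence is not symmetric.

D_KL(P||Q) = Σ P(x) log₂(P(x)/Q(x))

Computing term by term:
  P(1)·log₂(P(1)/Q(1)) = 0.0136·log₂(0.0136/0.105) = -0.04010
  P(2)·log₂(P(2)/Q(2)) = 0.01·log₂(0.01/0.4691) = -0.05552
  P(3)·log₂(P(3)/Q(3)) = 0.046·log₂(0.046/0.3097) = -0.12655
  P(4)·log₂(P(4)/Q(4)) = 0.9304·log₂(0.9304/0.1162) = 2.79235

D_KL(P||Q) = -0.04010 - 0.05552 - 0.12655 + 2.79235 = 2.57018 ≈ 2.5702 bits

D_KL(Q||P) = Σ Q(x) log₂(Q(x)/P(x))

Computing term by term:
  Q(1)·log₂(Q(1)/P(1)) = 0.105·log₂(0.105/0.0136) = 0.30961
  Q(2)·log₂(Q(2)/P(2)) = 0.4691·log₂(0.4691/0.01) = 2.60436
  Q(3)·log₂(Q(3)/P(3)) = 0.3097·log₂(0.3097/0.046) = 0.85204
  Q(4)·log₂(Q(4)/P(4)) = 0.1162·log₂(0.1162/0.9304) = -0.34874

D_KL(Q||P) = 0.30961 + 2.60436 + 0.85204 - 0.34874 = 3.41727 ≈ 3.4173 bits

These are NOT equal (difference: 0.8471 bits). KL divergence is asymmetric: D_KL(P||Q) ≠ D_KL(Q||P) in general.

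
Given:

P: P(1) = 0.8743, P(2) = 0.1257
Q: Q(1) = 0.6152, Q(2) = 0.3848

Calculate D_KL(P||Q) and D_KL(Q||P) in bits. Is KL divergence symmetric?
D_KL(P||Q) = 0.2404 bits, D_KL(Q||P) = 0.3092 bits. No, KL divergence is not symmetric.

D_KL(P||Q) = Σ P(x) log₂(P(x)/Q(x))

Computing term by term:
  P(1)·log₂(P(1)/Q(1)) = 0.8743·log₂(0.8743/0.6152) = 0.44333
  P(2)·log₂(P(2)/Q(2)) = 0.1257·log₂(0.1257/0.3848) = -0.20290

D_KL(P||Q) = 0.44333 - 0.20290 = 0.24043 ≈ 0.2404 bits

D_KL(Q||P) = Σ Q(x) log₂(Q(x)/P(x))

Computing term by term:
  Q(1)·log₂(Q(1)/P(1)) = 0.6152·log₂(0.6152/0.8743) = -0.31195
  Q(2)·log₂(Q(2)/P(2)) = 0.3848·log₂(0.3848/0.1257) = 0.62111

D_KL(Q||P) = -0.31195 + 0.62111 = 0.30916 ≈ 0.3092 bits

These are NOT equal (difference: 0.0688 bits). KL divergence is asymmetric: D_KL(P||Q) ≠ D_KL(Q||P) in general.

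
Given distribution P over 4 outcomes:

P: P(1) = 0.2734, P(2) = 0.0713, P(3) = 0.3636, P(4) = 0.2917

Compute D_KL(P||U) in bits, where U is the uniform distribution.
0.1677 bits

U(i) = 1/4 for all i

D_KL(P||U) = Σ P(x) log₂(P(x) / (1/4))
           = Σ P(x) log₂(P(x)) + log₂(4)
           = log₂(4) - H(P)

H(P) = -Σ P(x) log₂(P(x)):
  -P(1)·log₂(P(1)) = -(0.2734)·log₂(0.2734) = 0.51151
  -P(2)·log₂(P(2)) = -(0.0713)·log₂(0.0713) = 0.27165
  -P(3)·log₂(P(3)) = -(0.3636)·log₂(0.3636) = 0.53070
  -P(4)·log₂(P(4)) = -(0.2917)·log₂(0.2917) = 0.51848
H(P) = 0.51151 + 0.27165 + 0.53070 + 0.51848 = 1.83234 bits

log₂(4) = 2.00000 bits

D_KL(P||U) = 2.00000 - 1.83234 = 0.16766 ≈ 0.1677 bits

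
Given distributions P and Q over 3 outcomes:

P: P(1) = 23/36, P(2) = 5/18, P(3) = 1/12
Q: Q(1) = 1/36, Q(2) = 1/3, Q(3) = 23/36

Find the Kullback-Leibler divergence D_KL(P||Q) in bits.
2.5721 bits

D_KL(P||Q) = Σ P(x) log₂(P(x)/Q(x))

Computing term by term:
  P(1)·log₂(P(1)/Q(1)) = (23/36)·log₂((23/36)/(1/36)) = 2.89005
  P(2)·log₂(P(2)/Q(2)) = (5/18)·log₂((5/18)/(1/3)) = -0.07307
  P(3)·log₂(P(3)/Q(3)) = (1/12)·log₂((1/12)/(23/36)) = -0.24488

D_KL(P||Q) = 2.89005 - 0.07307 - 0.24488 = 2.57210 ≈ 2.5721 bits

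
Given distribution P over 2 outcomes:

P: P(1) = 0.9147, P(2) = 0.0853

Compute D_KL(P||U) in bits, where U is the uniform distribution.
0.5794 bits

U(i) = 1/2 for all i

D_KL(P||U) = Σ P(x) log₂(P(x) / (1/2))
           = Σ P(x) log₂(P(x)) + log₂(2)
           = log₂(2) - H(P)

H(P) = -Σ P(x) log₂(P(x)):
  -P(1)·log₂(P(1)) = -(0.9147)·log₂(0.9147) = 0.11766
  -P(2)·log₂(P(2)) = -(0.0853)·log₂(0.0853) = 0.30293
H(P) = 0.11766 + 0.30293 = 0.42059 bits

log₂(2) = 1.00000 bits

D_KL(P||U) = 1.00000 - 0.42059 = 0.57941 ≈ 0.5794 bits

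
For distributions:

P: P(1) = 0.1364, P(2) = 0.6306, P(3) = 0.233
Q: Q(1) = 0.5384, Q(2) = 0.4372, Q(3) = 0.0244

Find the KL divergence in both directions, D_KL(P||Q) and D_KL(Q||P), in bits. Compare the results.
D_KL(P||Q) = 0.8215 bits, D_KL(Q||P) = 0.7560 bits. D_KL(P||Q) is larger than D_KL(Q||P) by 0.0655 bits; the two directions differ.

D_KL(P||Q) = Σ P(x) log₂(P(x)/Q(x))

Computing term by term:
  P(1)·log₂(P(1)/Q(1)) = 0.1364·log₂(0.1364/0.5384) = -0.27019
  P(2)·log₂(P(2)/Q(2)) = 0.6306·log₂(0.6306/0.4372) = 0.33323
  P(3)·log₂(P(3)/Q(3)) = 0.233·log₂(0.233/0.0244) = 0.75850

D_KL(P||Q) = -0.27019 + 0.33323 + 0.75850 = 0.82154 ≈ 0.8215 bits

D_KL(Q||P) = Σ Q(x) log₂(Q(x)/P(x))

Computing term by term:
  Q(1)·log₂(Q(1)/P(1)) = 0.5384·log₂(0.5384/0.1364) = 1.06648
  Q(2)·log₂(Q(2)/P(2)) = 0.4372·log₂(0.4372/0.6306) = -0.23103
  Q(3)·log₂(Q(3)/P(3)) = 0.0244·log₂(0.0244/0.233) = -0.07943

D_KL(Q||P) = 1.06648 - 0.23103 - 0.07943 = 0.75602 ≈ 0.7560 bits

These are NOT equal (difference: 0.0655 bits). KL divergence is asymmetric: D_KL(P||Q) ≠ D_KL(Q||P) in general.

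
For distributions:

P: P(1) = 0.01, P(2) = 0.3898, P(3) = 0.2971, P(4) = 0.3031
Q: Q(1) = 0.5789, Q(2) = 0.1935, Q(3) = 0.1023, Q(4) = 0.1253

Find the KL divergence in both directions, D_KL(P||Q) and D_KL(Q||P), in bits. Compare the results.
D_KL(P||Q) = 1.1786 bits, D_KL(Q||P) = 2.8771 bits. D_KL(Q||P) is larger than D_KL(P||Q) by 1.6985 bits; the two directions differ.

D_KL(P||Q) = Σ P(x) log₂(P(x)/Q(x))

Computing term by term:
  P(1)·log₂(P(1)/Q(1)) = 0.01·log₂(0.01/0.5789) = -0.05855
  P(2)·log₂(P(2)/Q(2)) = 0.3898·log₂(0.3898/0.1935) = 0.39385
  P(3)·log₂(P(3)/Q(3)) = 0.2971·log₂(0.2971/0.1023) = 0.45698
  P(4)·log₂(P(4)/Q(4)) = 0.3031·log₂(0.3031/0.1253) = 0.38627

D_KL(P||Q) = -0.05855 + 0.39385 + 0.45698 + 0.38627 = 1.17855 ≈ 1.1786 bits

D_KL(Q||P) = Σ Q(x) log₂(Q(x)/P(x))

Computing term by term:
  Q(1)·log₂(Q(1)/P(1)) = 0.5789·log₂(0.5789/0.01) = 3.38960
  Q(2)·log₂(Q(2)/P(2)) = 0.1935·log₂(0.1935/0.3898) = -0.19551
  Q(3)·log₂(Q(3)/P(3)) = 0.1023·log₂(0.1023/0.2971) = -0.15735
  Q(4)·log₂(Q(4)/P(4)) = 0.1253·log₂(0.1253/0.3031) = -0.15968

D_KL(Q||P) = 3.38960 - 0.19551 - 0.15735 - 0.15968 = 2.87706 ≈ 2.8771 bits

These are NOT equal (difference: 1.6985 bits). KL divergence is asymmetric: D_KL(P||Q) ≠ D_KL(Q||P) in general.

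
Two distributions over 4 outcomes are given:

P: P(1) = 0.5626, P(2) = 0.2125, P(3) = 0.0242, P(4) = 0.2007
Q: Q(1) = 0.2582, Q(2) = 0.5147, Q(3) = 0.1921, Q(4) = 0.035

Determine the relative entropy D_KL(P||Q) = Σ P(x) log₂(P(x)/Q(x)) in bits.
0.7943 bits

D_KL(P||Q) = Σ P(x) log₂(P(x)/Q(x))

Computing term by term:
  P(1)·log₂(P(1)/Q(1)) = 0.5626·log₂(0.5626/0.2582) = 0.63215
  P(2)·log₂(P(2)/Q(2)) = 0.2125·log₂(0.2125/0.5147) = -0.27121
  P(3)·log₂(P(3)/Q(3)) = 0.0242·log₂(0.0242/0.1921) = -0.07233
  P(4)·log₂(P(4)/Q(4)) = 0.2007·log₂(0.2007/0.035) = 0.50569

D_KL(P||Q) = 0.63215 - 0.27121 - 0.07233 + 0.50569 = 0.79430 ≈ 0.7943 bits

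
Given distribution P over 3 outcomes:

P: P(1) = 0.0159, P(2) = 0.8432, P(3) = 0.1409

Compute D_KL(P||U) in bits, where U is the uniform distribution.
0.8841 bits

U(i) = 1/3 for all i

D_KL(P||U) = Σ P(x) log₂(P(x) / (1/3))
           = Σ P(x) log₂(P(x)) + log₂(3)
           = log₂(3) - H(P)

H(P) = -Σ P(x) log₂(P(x)):
  -P(1)·log₂(P(1)) = -(0.0159)·log₂(0.0159) = 0.09500
  -P(2)·log₂(P(2)) = -(0.8432)·log₂(0.8432) = 0.20747
  -P(3)·log₂(P(3)) = -(0.1409)·log₂(0.1409) = 0.39836
H(P) = 0.09500 + 0.20747 + 0.39836 = 0.70083 bits

log₂(3) = 1.58496 bits

D_KL(P||U) = 1.58496 - 0.70083 = 0.88413 ≈ 0.8841 bits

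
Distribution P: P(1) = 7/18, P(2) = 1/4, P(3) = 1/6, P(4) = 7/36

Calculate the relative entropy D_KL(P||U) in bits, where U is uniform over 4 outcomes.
0.0799 bits

U(i) = 1/4 for all i

D_KL(P||U) = Σ P(x) log₂(P(x) / (1/4))
           = Σ P(x) log₂(P(x)) + log₂(4)
           = log₂(4) - H(P)

H(P) = -Σ P(x) log₂(P(x)):
  -P(1)·log₂(P(1)) = -(7/18)·log₂(7/18) = 0.52989
  -P(2)·log₂(P(2)) = -(1/4)·log₂(1/4) = 0.50000
  -P(3)·log₂(P(3)) = -(1/6)·log₂(1/6) = 0.43083
  -P(4)·log₂(P(4)) = -(7/36)·log₂(7/36) = 0.45939
H(P) = 0.52989 + 0.50000 + 0.43083 + 0.45939 = 1.92011 bits

log₂(4) = 2.00000 bits

D_KL(P||U) = 2.00000 - 1.92011 = 0.07989 ≈ 0.0799 bits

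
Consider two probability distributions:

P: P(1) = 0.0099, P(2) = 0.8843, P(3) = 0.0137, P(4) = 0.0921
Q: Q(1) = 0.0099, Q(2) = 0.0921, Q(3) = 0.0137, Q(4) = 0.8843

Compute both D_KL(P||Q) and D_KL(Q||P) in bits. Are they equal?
D_KL(P||Q) = 2.5852 bits, D_KL(Q||P) = 2.5852 bits. Yes, in this case they are equal (although KL divergence is not symmetric in general).

D_KL(P||Q) = Σ P(x) log₂(P(x)/Q(x))

Computing term by term:
  P(1)·log₂(P(1)/Q(1)) = 0.0099·log₂(0.0099/0.0099) = 0.00000
  P(2)·log₂(P(2)/Q(2)) = 0.8843·log₂(0.8843/0.0921) = 2.88570
  P(3)·log₂(P(3)/Q(3)) = 0.0137·log₂(0.0137/0.0137) = 0.00000
  P(4)·log₂(P(4)/Q(4)) = 0.0921·log₂(0.0921/0.8843) = -0.30055

D_KL(P||Q) = 0.00000 + 2.88570 + 0.00000 - 0.30055 = 2.58515 ≈ 2.5852 bits

D_KL(Q||P) = Σ Q(x) log₂(Q(x)/P(x))

Computing term by term:
  Q(1)·log₂(Q(1)/P(1)) = 0.0099·log₂(0.0099/0.0099) = 0.00000
  Q(2)·log₂(Q(2)/P(2)) = 0.0921·log₂(0.0921/0.8843) = -0.30055
  Q(3)·log₂(Q(3)/P(3)) = 0.0137·log₂(0.0137/0.0137) = 0.00000
  Q(4)·log₂(Q(4)/P(4)) = 0.8843·log₂(0.8843/0.0921) = 2.88570

D_KL(Q||P) = 0.00000 - 0.30055 + 0.00000 + 2.88570 = 2.58515 ≈ 2.5852 bits

These ARE equal here. Q is P with outcomes relabeled (Q(2) = P(4), Q(4) = P(2)) by a relabeling that is its own inverse, so the two sums contain exactly the same terms in a different order. This is a special case — KL divergence is not symmetric in general: D_KL(P||Q) ≠ D_KL(Q||P) for most P, Q.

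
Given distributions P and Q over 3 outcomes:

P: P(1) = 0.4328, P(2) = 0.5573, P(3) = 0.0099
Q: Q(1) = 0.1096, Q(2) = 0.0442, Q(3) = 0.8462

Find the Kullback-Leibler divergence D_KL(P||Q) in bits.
2.8317 bits

D_KL(P||Q) = Σ P(x) log₂(P(x)/Q(x))

Computing term by term:
  P(1)·log₂(P(1)/Q(1)) = 0.4328·log₂(0.4328/0.1096) = 0.85757
  P(2)·log₂(P(2)/Q(2)) = 0.5573·log₂(0.5573/0.0442) = 2.03768
  P(3)·log₂(P(3)/Q(3)) = 0.0099·log₂(0.0099/0.8462) = -0.06353

D_KL(P||Q) = 0.85757 + 2.03768 - 0.06353 = 2.83172 ≈ 2.8317 bits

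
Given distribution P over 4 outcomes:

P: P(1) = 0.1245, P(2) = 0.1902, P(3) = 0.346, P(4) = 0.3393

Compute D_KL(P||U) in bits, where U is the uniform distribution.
0.1115 bits

U(i) = 1/4 for all i

D_KL(P||U) = Σ P(x) log₂(P(x) / (1/4))
           = Σ P(x) log₂(P(x)) + log₂(4)
           = log₂(4) - H(P)

H(P) = -Σ P(x) log₂(P(x)):
  -P(1)·log₂(P(1)) = -(0.1245)·log₂(0.1245) = 0.37422
  -P(2)·log₂(P(2)) = -(0.1902)·log₂(0.1902) = 0.45542
  -P(3)·log₂(P(3)) = -(0.346)·log₂(0.346) = 0.52978
  -P(4)·log₂(P(4)) = -(0.3393)·log₂(0.3393) = 0.52909
H(P) = 0.37422 + 0.45542 + 0.52978 + 0.52909 = 1.88851 bits

log₂(4) = 2.00000 bits

D_KL(P||U) = 2.00000 - 1.88851 = 0.11149 ≈ 0.1115 bits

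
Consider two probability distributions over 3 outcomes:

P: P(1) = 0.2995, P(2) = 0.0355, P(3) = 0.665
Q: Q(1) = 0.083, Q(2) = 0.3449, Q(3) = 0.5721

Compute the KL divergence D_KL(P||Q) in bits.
0.5824 bits

D_KL(P||Q) = Σ P(x) log₂(P(x)/Q(x))

Computing term by term:
  P(1)·log₂(P(1)/Q(1)) = 0.2995·log₂(0.2995/0.083) = 0.55449
  P(2)·log₂(P(2)/Q(2)) = 0.0355·log₂(0.0355/0.3449) = -0.11645
  P(3)·log₂(P(3)/Q(3)) = 0.665·log₂(0.665/0.5721) = 0.14436

D_KL(P||Q) = 0.55449 - 0.11645 + 0.14436 = 0.58240 ≈ 0.5824 bits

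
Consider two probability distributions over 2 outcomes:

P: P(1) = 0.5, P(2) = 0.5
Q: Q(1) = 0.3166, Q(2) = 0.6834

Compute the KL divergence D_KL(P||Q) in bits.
0.1042 bits

D_KL(P||Q) = Σ P(x) log₂(P(x)/Q(x))

Computing term by term:
  P(1)·log₂(P(1)/Q(1)) = 0.5·log₂(0.5/0.3166) = 0.32963
  P(2)·log₂(P(2)/Q(2)) = 0.5·log₂(0.5/0.6834) = -0.22540

D_KL(P||Q) = 0.32963 - 0.22540 = 0.10423 ≈ 0.1042 bits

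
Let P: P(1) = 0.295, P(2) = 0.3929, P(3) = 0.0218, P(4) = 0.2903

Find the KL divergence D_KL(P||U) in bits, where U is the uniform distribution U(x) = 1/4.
0.3126 bits

U(i) = 1/4 for all i

D_KL(P||U) = Σ P(x) log₂(P(x) / (1/4))
           = Σ P(x) log₂(P(x)) + log₂(4)
           = log₂(4) - H(P)

H(P) = -Σ P(x) log₂(P(x)):
  -P(1)·log₂(P(1)) = -(0.295)·log₂(0.295) = 0.51956
  -P(2)·log₂(P(2)) = -(0.3929)·log₂(0.3929) = 0.52954
  -P(3)·log₂(P(3)) = -(0.0218)·log₂(0.0218) = 0.12033
  -P(4)·log₂(P(4)) = -(0.2903)·log₂(0.2903) = 0.51801
H(P) = 0.51956 + 0.52954 + 0.12033 + 0.51801 = 1.68744 bits

log₂(4) = 2.00000 bits

D_KL(P||U) = 2.00000 - 1.68744 = 0.31256 ≈ 0.3126 bits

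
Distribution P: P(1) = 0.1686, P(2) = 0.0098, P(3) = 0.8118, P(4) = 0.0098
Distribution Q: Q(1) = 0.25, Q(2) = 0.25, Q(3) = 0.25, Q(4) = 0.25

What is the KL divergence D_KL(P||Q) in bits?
1.1920 bits

D_KL(P||Q) = Σ P(x) log₂(P(x)/Q(x))

Computing term by term:
  P(1)·log₂(P(1)/Q(1)) = 0.1686·log₂(0.1686/0.25) = -0.09582
  P(2)·log₂(P(2)/Q(2)) = 0.0098·log₂(0.0098/0.25) = -0.04580
  P(3)·log₂(P(3)/Q(3)) = 0.8118·log₂(0.8118/0.25) = 1.37941
  P(4)·log₂(P(4)/Q(4)) = 0.0098·log₂(0.0098/0.25) = -0.04580

D_KL(P||Q) = -0.09582 - 0.04580 + 1.37941 - 0.04580 = 1.19199 ≈ 1.1920 bits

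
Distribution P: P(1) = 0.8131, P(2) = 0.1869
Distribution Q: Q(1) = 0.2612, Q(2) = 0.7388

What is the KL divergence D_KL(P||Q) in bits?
0.9615 bits

D_KL(P||Q) = Σ P(x) log₂(P(x)/Q(x))

Computing term by term:
  P(1)·log₂(P(1)/Q(1)) = 0.8131·log₂(0.8131/0.2612) = 1.33208
  P(2)·log₂(P(2)/Q(2)) = 0.1869·log₂(0.1869/0.7388) = -0.37061

D_KL(P||Q) = 1.33208 - 0.37061 = 0.96147 ≈ 0.9615 bits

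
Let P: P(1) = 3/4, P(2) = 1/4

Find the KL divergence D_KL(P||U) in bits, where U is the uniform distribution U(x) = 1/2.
0.1887 bits

U(i) = 1/2 for all i

D_KL(P||U) = Σ P(x) log₂(P(x) / (1/2))
           = Σ P(x) log₂(P(x)) + log₂(2)
           = log₂(2) - H(P)

H(P) = -Σ P(x) log₂(P(x)):
  -P(1)·log₂(P(1)) = -(3/4)·log₂(3/4) = 0.31128
  -P(2)·log₂(P(2)) = -(1/4)·log₂(1/4) = 0.50000
H(P) = 0.31128 + 0.50000 = 0.81128 bits

log₂(2) = 1.00000 bits

D_KL(P||U) = 1.00000 - 0.81128 = 0.18872 ≈ 0.1887 bits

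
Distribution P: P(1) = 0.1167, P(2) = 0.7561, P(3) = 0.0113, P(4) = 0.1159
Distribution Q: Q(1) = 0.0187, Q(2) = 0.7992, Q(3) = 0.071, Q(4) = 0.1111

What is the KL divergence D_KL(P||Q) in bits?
0.2249 bits

D_KL(P||Q) = Σ P(x) log₂(P(x)/Q(x))

Computing term by term:
  P(1)·log₂(P(1)/Q(1)) = 0.1167·log₂(0.1167/0.0187) = 0.30829
  P(2)·log₂(P(2)/Q(2)) = 0.7561·log₂(0.7561/0.7992) = -0.06047
  P(3)·log₂(P(3)/Q(3)) = 0.0113·log₂(0.0113/0.071) = -0.02996
  P(4)·log₂(P(4)/Q(4)) = 0.1159·log₂(0.1159/0.1111) = 0.00707

D_KL(P||Q) = 0.30829 - 0.06047 - 0.02996 + 0.00707 = 0.22493 ≈ 0.2249 bits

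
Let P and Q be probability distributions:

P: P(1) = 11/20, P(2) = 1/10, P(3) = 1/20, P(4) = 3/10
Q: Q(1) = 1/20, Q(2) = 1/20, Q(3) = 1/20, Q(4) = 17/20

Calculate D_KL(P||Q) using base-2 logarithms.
1.5519 bits

D_KL(P||Q) = Σ P(x) log₂(P(x)/Q(x))

Computing term by term:
  P(1)·log₂(P(1)/Q(1)) = (11/20)·log₂((11/20)/(1/20)) = 1.90269
  P(2)·log₂(P(2)/Q(2)) = (1/10)·log₂((1/10)/(1/20)) = 0.10000
  P(3)·log₂(P(3)/Q(3)) = (1/20)·log₂((1/20)/(1/20)) = 0.00000
  P(4)·log₂(P(4)/Q(4)) = (3/10)·log₂((3/10)/(17/20)) = -0.45075

D_KL(P||Q) = 1.90269 + 0.10000 + 0.00000 - 0.45075 = 1.55194 ≈ 1.5519 bits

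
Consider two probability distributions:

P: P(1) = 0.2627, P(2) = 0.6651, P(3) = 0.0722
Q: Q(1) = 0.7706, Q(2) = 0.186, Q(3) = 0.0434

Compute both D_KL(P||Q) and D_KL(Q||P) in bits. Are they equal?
D_KL(P||Q) = 0.8678 bits, D_KL(Q||P) = 0.8226 bits. No, they are not equal.

D_KL(P||Q) = Σ P(x) log₂(P(x)/Q(x))

Computing term by term:
  P(1)·log₂(P(1)/Q(1)) = 0.2627·log₂(0.2627/0.7706) = -0.40786
  P(2)·log₂(P(2)/Q(2)) = 0.6651·log₂(0.6651/0.186) = 1.22263
  P(3)·log₂(P(3)/Q(3)) = 0.0722·log₂(0.0722/0.0434) = 0.05302

D_KL(P||Q) = -0.40786 + 1.22263 + 0.05302 = 0.86779 ≈ 0.8678 bits

D_KL(Q||P) = Σ Q(x) log₂(Q(x)/P(x))

Computing term by term:
  Q(1)·log₂(Q(1)/P(1)) = 0.7706·log₂(0.7706/0.2627) = 1.19641
  Q(2)·log₂(Q(2)/P(2)) = 0.186·log₂(0.186/0.6651) = -0.34192
  Q(3)·log₂(Q(3)/P(3)) = 0.0434·log₂(0.0434/0.0722) = -0.03187

D_KL(Q||P) = 1.19641 - 0.34192 - 0.03187 = 0.82262 ≈ 0.8226 bits

These are NOT equal (difference: 0.0452 bits). KL divergence is asymmetric: D_KL(P||Q) ≠ D_KL(Q||P) in general.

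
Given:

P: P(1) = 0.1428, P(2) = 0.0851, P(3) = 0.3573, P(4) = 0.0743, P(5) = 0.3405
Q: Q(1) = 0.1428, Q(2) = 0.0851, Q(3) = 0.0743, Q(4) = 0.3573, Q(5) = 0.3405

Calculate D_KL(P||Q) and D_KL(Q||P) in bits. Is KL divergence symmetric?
D_KL(P||Q) = 0.6412 bits, D_KL(Q||P) = 0.6412 bits. The two values coincide for this particular pair, but no — KL divergence is not symmetric in general.

D_KL(P||Q) = Σ P(x) log₂(P(x)/Q(x))

Computing term by term:
  P(1)·log₂(P(1)/Q(1)) = 0.1428·log₂(0.1428/0.1428) = 0.00000
  P(2)·log₂(P(2)/Q(2)) = 0.0851·log₂(0.0851/0.0851) = 0.00000
  P(3)·log₂(P(3)/Q(3)) = 0.3573·log₂(0.3573/0.0743) = 0.80954
  P(4)·log₂(P(4)/Q(4)) = 0.0743·log₂(0.0743/0.3573) = -0.16834
  P(5)·log₂(P(5)/Q(5)) = 0.3405·log₂(0.3405/0.3405) = 0.00000

D_KL(P||Q) = 0.00000 + 0.00000 + 0.80954 - 0.16834 + 0.00000 = 0.64120 ≈ 0.6412 bits

D_KL(Q||P) = Σ Q(x) log₂(Q(x)/P(x))

Computing term by term:
  Q(1)·log₂(Q(1)/P(1)) = 0.1428·log₂(0.1428/0.1428) = 0.00000
  Q(2)·log₂(Q(2)/P(2)) = 0.0851·log₂(0.0851/0.0851) = 0.00000
  Q(3)·log₂(Q(3)/P(3)) = 0.0743·log₂(0.0743/0.3573) = -0.16834
  Q(4)·log₂(Q(4)/P(4)) = 0.3573·log₂(0.3573/0.0743) = 0.80954
  Q(5)·log₂(Q(5)/P(5)) = 0.3405·log₂(0.3405/0.3405) = 0.00000

D_KL(Q||P) = 0.00000 + 0.00000 - 0.16834 + 0.80954 + 0.00000 = 0.64120 ≈ 0.6412 bits

These ARE equal here. Q is P with outcomes relabeled (Q(3) = P(4), Q(4) = P(3)) by a relabeling that is its own inverse, so the two sums contain exactly the same terms in a different order. This is a special case — KL divergence is not symmetric in general: D_KL(P||Q) ≠ D_KL(Q||P) for most P, Q.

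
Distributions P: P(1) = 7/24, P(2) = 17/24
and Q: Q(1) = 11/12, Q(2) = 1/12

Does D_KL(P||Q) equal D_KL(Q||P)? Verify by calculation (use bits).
D_KL(P||Q) = 1.7051 bits, D_KL(Q||P) = 1.2571 bits. No — D_KL(P||Q) ≠ D_KL(Q||P) for this pair.

D_KL(P||Q) = Σ P(x) log₂(P(x)/Q(x))

Computing term by term:
  P(1)·log₂(P(1)/Q(1)) = (7/24)·log₂((7/24)/(11/12)) = -0.48186
  P(2)·log₂(P(2)/Q(2)) = (17/24)·log₂((17/24)/(1/12)) = 2.18695

D_KL(P||Q) = -0.48186 + 2.18695 = 1.70509 ≈ 1.7051 bits

D_KL(Q||P) = Σ Q(x) log₂(Q(x)/P(x))

Computing term by term:
  Q(1)·log₂(Q(1)/P(1)) = (11/12)·log₂((11/12)/(7/24)) = 1.51440
  Q(2)·log₂(Q(2)/P(2)) = (1/12)·log₂((1/12)/(17/24)) = -0.25729

D_KL(Q||P) = 1.51440 - 0.25729 = 1.25711 ≈ 1.2571 bits

These are NOT equal (difference: 0.4480 bits). KL divergence is asymmetric: D_KL(P||Q) ≠ D_KL(Q||P) in general.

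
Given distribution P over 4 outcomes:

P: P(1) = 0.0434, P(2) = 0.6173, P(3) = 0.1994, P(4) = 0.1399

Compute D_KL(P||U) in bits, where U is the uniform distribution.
0.5131 bits

U(i) = 1/4 for all i

D_KL(P||U) = Σ P(x) log₂(P(x) / (1/4))
           = Σ P(x) log₂(P(x)) + log₂(4)
           = log₂(4) - H(P)

H(P) = -Σ P(x) log₂(P(x)):
  -P(1)·log₂(P(1)) = -(0.0434)·log₂(0.0434) = 0.19644
  -P(2)·log₂(P(2)) = -(0.6173)·log₂(0.6173) = 0.42961
  -P(3)·log₂(P(3)) = -(0.1994)·log₂(0.1994) = 0.46386
  -P(4)·log₂(P(4)) = -(0.1399)·log₂(0.1399) = 0.39697
H(P) = 0.19644 + 0.42961 + 0.46386 + 0.39697 = 1.48688 bits

log₂(4) = 2.00000 bits

D_KL(P||U) = 2.00000 - 1.48688 = 0.51312 ≈ 0.5131 bits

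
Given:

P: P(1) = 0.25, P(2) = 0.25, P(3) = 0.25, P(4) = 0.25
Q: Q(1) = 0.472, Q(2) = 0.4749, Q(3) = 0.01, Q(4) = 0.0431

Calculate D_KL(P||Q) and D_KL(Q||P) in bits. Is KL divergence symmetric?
D_KL(P||Q) = 1.3344 bits, D_KL(Q||P) = 0.7166 bits. No, KL divergence is not symmetric.

D_KL(P||Q) = Σ P(x) log₂(P(x)/Q(x))

Computing term by term:
  P(1)·log₂(P(1)/Q(1)) = 0.25·log₂(0.25/0.472) = -0.22921
  P(2)·log₂(P(2)/Q(2)) = 0.25·log₂(0.25/0.4749) = -0.23142
  P(3)·log₂(P(3)/Q(3)) = 0.25·log₂(0.25/0.01) = 1.16096
  P(4)·log₂(P(4)/Q(4)) = 0.25·log₂(0.25/0.0431) = 0.63404

D_KL(P||Q) = -0.22921 - 0.23142 + 1.16096 + 0.63404 = 1.33437 ≈ 1.3344 bits

D_KL(Q||P) = Σ Q(x) log₂(Q(x)/P(x))

Computing term by term:
  Q(1)·log₂(Q(1)/P(1)) = 0.472·log₂(0.472/0.25) = 0.43276
  Q(2)·log₂(Q(2)/P(2)) = 0.4749·log₂(0.4749/0.25) = 0.43961
  Q(3)·log₂(Q(3)/P(3)) = 0.01·log₂(0.01/0.25) = -0.04644
  Q(4)·log₂(Q(4)/P(4)) = 0.0431·log₂(0.0431/0.25) = -0.10931

D_KL(Q||P) = 0.43276 + 0.43961 - 0.04644 - 0.10931 = 0.71662 ≈ 0.7166 bits

These are NOT equal (difference: 0.6178 bits). KL divergence is asymmetric: D_KL(P||Q) ≠ D_KL(Q||P) in general.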